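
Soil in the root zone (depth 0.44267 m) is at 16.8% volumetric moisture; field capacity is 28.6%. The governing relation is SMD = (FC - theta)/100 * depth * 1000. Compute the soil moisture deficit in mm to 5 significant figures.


SMD = (28.6 - 16.8)/100 * 0.44267 * 1000 = 52.235 mm
Therefore the soil moisture deficit = 52.235 mm.


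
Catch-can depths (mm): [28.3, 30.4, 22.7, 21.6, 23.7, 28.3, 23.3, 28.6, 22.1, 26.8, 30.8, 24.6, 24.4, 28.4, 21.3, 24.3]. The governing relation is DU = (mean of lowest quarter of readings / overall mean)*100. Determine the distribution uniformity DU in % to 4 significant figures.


sorted lowest 4 of 16: [21.3, 21.6, 22.1, 22.7] -> mean = 21.9250 mm
overall mean = 25.6000 mm
DU = (21.9250/25.6000)*100 = 85.64 %
Therefore the distribution uniformity DU = 85.64 %.


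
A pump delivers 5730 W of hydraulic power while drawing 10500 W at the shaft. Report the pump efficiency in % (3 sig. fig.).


Approach: apply the efficiency ratio, eta = (P_out/P_in)*100.
eta = (5730 / 10500) * 100 = 54.6 %
Therefore the pump efficiency = 54.6 %.


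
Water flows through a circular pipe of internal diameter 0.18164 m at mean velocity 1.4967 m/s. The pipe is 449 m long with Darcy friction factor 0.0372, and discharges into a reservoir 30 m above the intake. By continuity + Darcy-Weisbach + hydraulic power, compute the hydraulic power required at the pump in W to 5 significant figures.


Approach: apply continuity + Darcy-Weisbach + hydraulic power, Q = A*v; hf = f*(L/D)*(v^2/(2g)); H = static + hf; P = rho*g*Q*H.
Step 1 — flow rate (continuity, Q = A*v):
  A = pi*(0.18164/2)^2 = 0.02591271 m^2
  Q = 0.02591271 * 1.4967 = 0.03878356 m^3/s
Step 2 — friction head loss (Darcy-Weisbach):
  hf = 0.0372 * (449/0.18164) * (1.4967^2 / (2*9.81))
  hf = 10.49901 m
Step 3 — total head: H = 30 + 10.49901 = 40.49901 m
Step 4 — hydraulic power (P = rho*g*Q*H):
  P = 1000 * 9.81 * 0.03878356 * 40.49901 = 15409 W
Therefore the hydraulic power required at the pump = 15409 W.


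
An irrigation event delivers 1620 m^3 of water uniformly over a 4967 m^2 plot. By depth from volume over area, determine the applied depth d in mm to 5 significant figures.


Approach: apply depth from volume over area, d = (V/A)*1000.
d = (1620 / 4967) * 1000 = 326.15 mm
Therefore the applied depth d = 326.15 mm.


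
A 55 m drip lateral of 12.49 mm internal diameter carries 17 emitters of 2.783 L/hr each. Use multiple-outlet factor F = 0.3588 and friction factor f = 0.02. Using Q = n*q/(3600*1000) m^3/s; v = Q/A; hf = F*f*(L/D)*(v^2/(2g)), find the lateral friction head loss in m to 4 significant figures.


Q = 17*2.783/(3600*1000) = 1.31419e-05 m^3/s
A = pi*(12.49e-3/2)^2 = 1.22522e-04 m^2, so v = Q/A = 0.107262 m/s
hf = 0.3588*0.02*(55/0.01249)*(0.107262^2/(2*9.81)) = 0.01853 m
Therefore the lateral friction head loss = 0.01853 m.


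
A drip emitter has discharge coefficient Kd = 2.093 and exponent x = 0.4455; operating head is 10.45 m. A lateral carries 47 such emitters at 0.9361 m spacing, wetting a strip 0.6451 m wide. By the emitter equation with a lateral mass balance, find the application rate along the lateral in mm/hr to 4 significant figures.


Approach: apply the emitter equation with a lateral mass balance, q = Kd*h^x; Q = n*q; rate = Q/(n*spacing*width).
Step 1 — single emitter flow (q = Kd*h^x):
  q = 2.093 * 10.45^0.4455 = 5.95368 L/hr
Step 2 — total lateral flow: Q = 47 * 5.95368 = 279.823 L/hr
Step 3 — wetted area: A = 47 * 0.9361 * 0.6451 = 28.3823 m^2
Step 4 — application rate: Q/A = 279.823/28.3823 = 9.859 mm/hr
Therefore the application rate along the lateral = 9.859 mm/hr.


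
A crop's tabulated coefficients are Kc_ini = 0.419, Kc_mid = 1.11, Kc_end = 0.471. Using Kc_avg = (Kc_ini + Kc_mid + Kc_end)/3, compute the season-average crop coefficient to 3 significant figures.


Kc_avg = (0.419 + 1.11 + 0.471)/3 = 0.667
Therefore the season-average crop coefficient = 0.667.


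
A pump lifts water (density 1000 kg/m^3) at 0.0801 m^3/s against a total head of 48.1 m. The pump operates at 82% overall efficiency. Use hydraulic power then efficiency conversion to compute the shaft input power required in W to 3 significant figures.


Approach: apply hydraulic power then efficiency conversion, P = rho*g*Q*H; P_in = P/eta.
Step 1 — hydraulic power (P = rho*g*Q*H):
  P = 1000 * 9.81 * 0.0801 * 48.1 = 37796 W
Step 2 — input power: P_in = P/eta = 37796 / 0.82 = 46100 W
Therefore the shaft input power required = 46100 W.


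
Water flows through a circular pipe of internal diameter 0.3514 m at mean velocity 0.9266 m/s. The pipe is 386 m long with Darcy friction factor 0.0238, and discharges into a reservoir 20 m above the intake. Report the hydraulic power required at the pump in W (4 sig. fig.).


Approach: apply continuity + Darcy-Weisbach + hydraulic power, Q = A*v; hf = f*(L/D)*(v^2/(2g)); H = static + hf; P = rho*g*Q*H.
Step 1 — flow rate (continuity, Q = A*v):
  A = pi*(0.3514/2)^2 = 0.0969825 m^2
  Q = 0.0969825 * 0.9266 = 0.0898640 m^3/s
Step 2 — friction head loss (Darcy-Weisbach):
  hf = 0.0238 * (386/0.3514) * (0.9266^2 / (2*9.81))
  hf = 1.14406 m
Step 3 — total head: H = 20 + 1.14406 = 21.1441 m
Step 4 — hydraulic power (P = rho*g*Q*H):
  P = 1000 * 9.81 * 0.0898640 * 21.1441 = 18640 W
Therefore the hydraulic power required at the pump = 18640 W.


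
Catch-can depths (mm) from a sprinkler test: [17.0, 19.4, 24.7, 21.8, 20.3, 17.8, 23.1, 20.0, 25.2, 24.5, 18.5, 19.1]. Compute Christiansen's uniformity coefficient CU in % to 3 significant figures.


Approach: apply Christiansen's uniformity coefficient, CU = (1 - mean_abs_deviation/mean)*100.
mean = 20.950 mm
mean |d_i - mean| = 2.4250 mm
CU = (1 - 2.4250/20.950)*100 = 88.4 %
Therefore Christiansen's uniformity coefficient CU = 88.4 %.


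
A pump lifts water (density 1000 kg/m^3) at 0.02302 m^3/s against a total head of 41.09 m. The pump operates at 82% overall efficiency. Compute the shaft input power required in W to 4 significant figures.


Approach: apply hydraulic power then efficiency conversion, P = rho*g*Q*H; P_in = P/eta.
Step 1 — hydraulic power (P = rho*g*Q*H):
  P = 1000 * 9.81 * 0.02302 * 41.09 = 9279.20 W
Step 2 — input power: P_in = P/eta = 9279.20 / 0.82 = 11320 W
Therefore the shaft input power required = 11320 W.


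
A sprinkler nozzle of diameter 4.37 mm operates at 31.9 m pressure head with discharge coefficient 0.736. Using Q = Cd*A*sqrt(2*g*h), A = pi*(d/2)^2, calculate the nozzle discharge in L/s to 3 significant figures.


A = pi*(4.37e-3/2)^2 = 1.4999e-05 m^2
Q = 0.736 * 1.4999e-05 * sqrt(2*9.81*31.9) * 1000 = 0.276 L/s
Therefore the nozzle discharge = 0.276 L/s.


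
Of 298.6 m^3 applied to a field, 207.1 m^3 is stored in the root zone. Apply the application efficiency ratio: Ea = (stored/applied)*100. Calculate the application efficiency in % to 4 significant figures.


Ea = (207.1/298.6)*100 = 69.36 %
Therefore the application efficiency = 69.36 %.


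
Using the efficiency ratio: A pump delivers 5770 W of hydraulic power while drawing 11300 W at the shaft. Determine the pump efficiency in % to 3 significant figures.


Approach: apply the efficiency ratio, eta = (P_out/P_in)*100.
eta = (5770 / 11300) * 100 = 51.1 %
Therefore the pump efficiency = 51.1 %.


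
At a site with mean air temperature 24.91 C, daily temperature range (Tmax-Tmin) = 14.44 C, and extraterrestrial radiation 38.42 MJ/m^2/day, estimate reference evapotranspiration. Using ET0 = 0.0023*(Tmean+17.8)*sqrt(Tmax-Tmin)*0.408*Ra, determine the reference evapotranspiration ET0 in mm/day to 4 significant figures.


ET0 = 0.0023*(24.91+17.8)*sqrt(14.44)*0.408*38.42 = 5.851 mm/day
Therefore the reference evapotranspiration ET0 = 5.851 mm/day.


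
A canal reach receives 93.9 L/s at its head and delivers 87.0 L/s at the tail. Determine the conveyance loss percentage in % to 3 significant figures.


Approach: apply the conveyance loss ratio, loss% = ((Q_head - Q_tail)/Q_head)*100.
loss = ((93.9 - 87.0)/93.9)*100 = 7.35 %
Therefore the conveyance loss percentage = 7.35 %.


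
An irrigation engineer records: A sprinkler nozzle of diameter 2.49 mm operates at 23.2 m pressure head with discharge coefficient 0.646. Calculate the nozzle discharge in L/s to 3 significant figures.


Approach: apply the orifice equation, Q = Cd*A*sqrt(2*g*h), A = pi*(d/2)^2.
A = pi*(2.49e-3/2)^2 = 4.8695e-06 m^2
Q = 0.646 * 4.8695e-06 * sqrt(2*9.81*23.2) * 1000 = 0.0671 L/s
Therefore the nozzle discharge = 0.0671 L/s.


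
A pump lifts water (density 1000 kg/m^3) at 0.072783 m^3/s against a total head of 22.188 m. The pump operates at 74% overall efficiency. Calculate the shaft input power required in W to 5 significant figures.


Approach: apply hydraulic power then efficiency conversion, P = rho*g*Q*H; P_in = P/eta.
Step 1 — hydraulic power (P = rho*g*Q*H):
  P = 1000 * 9.81 * 0.072783 * 22.188 = 15842.26 W
Step 2 — input power: P_in = P/eta = 15842.26 / 0.74 = 21408 W
Therefore the shaft input power required = 21408 W.


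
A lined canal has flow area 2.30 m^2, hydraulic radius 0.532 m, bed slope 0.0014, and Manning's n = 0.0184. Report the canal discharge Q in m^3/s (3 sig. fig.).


Approach: apply Manning's equation, Q = (1/n)*A*R^(2/3)*S^(1/2).
Q = (1/0.0184) * 2.30 * 0.532^(2/3) * 0.0014^(1/2) = 3.07 m^3/s
Therefore the canal discharge Q = 3.07 m^3/s.


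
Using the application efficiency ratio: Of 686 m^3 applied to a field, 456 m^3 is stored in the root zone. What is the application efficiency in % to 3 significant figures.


Approach: apply the application efficiency ratio, Ea = (stored/applied)*100.
Ea = (456/686)*100 = 66.5 %
Therefore the application efficiency = 66.5 %.


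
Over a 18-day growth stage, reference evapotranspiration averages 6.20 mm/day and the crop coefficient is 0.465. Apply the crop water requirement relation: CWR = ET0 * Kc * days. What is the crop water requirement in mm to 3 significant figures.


CWR = 6.20 * 0.465 * 18 = 51.9 mm
Therefore the crop water requirement = 51.9 mm.


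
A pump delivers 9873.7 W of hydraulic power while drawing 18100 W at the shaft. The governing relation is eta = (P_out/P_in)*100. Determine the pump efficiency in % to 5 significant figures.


eta = (9873.7 / 18100) * 100 = 54.551 %
Therefore the pump efficiency = 54.551 %.


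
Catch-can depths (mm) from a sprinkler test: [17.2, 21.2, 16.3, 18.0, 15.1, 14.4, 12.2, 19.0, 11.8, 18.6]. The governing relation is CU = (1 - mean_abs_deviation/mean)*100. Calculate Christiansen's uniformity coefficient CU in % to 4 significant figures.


mean = 16.3800 mm
mean |d_i - mean| = 2.42000 mm
CU = (1 - 2.42000/16.3800)*100 = 85.23 %
Therefore Christiansen's uniformity coefficient CU = 85.23 %.


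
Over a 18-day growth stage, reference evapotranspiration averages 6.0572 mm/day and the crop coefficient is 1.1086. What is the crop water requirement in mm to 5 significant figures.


Approach: apply the crop water requirement relation, CWR = ET0 * Kc * days.
CWR = 6.0572 * 1.1086 * 18 = 120.87 mm
Therefore the crop water requirement = 120.87 mm.


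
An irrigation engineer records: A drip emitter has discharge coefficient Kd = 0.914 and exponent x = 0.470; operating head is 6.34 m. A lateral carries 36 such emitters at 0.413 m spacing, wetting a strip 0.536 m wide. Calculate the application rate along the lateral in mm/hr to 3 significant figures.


Approach: apply the emitter equation with a lateral mass balance, q = Kd*h^x; Q = n*q; rate = Q/(n*spacing*width).
Step 1 — single emitter flow (q = Kd*h^x):
  q = 0.914 * 6.34^0.470 = 2.1773 L/hr
Step 2 — total lateral flow: Q = 36 * 2.1773 = 78.385 L/hr
Step 3 — wetted area: A = 36 * 0.413 * 0.536 = 7.9692 m^2
Step 4 — application rate: Q/A = 78.385/7.9692 = 9.84 mm/hr
Therefore the application rate along the lateral = 9.84 mm/hr.


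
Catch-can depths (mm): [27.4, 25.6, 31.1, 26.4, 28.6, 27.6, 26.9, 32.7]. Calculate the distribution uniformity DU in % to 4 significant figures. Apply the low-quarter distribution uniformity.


Approach: apply the low-quarter distribution uniformity, DU = (mean of lowest quarter of readings / overall mean)*100.
sorted lowest 2 of 8: [25.6, 26.4] -> mean = 26.0000 mm
overall mean = 28.2875 mm
DU = (26.0000/28.2875)*100 = 91.91 %
Therefore the distribution uniformity DU = 91.91 %.


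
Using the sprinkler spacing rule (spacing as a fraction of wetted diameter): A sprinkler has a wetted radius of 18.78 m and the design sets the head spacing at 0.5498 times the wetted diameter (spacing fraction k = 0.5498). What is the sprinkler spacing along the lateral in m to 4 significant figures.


Approach: apply the sprinkler spacing rule (spacing as a fraction of wetted diameter), S = k*(2*R).
S = 0.5498 * (2 * 18.78) = 20.65 m
Therefore the sprinkler spacing along the lateral = 20.65 m.


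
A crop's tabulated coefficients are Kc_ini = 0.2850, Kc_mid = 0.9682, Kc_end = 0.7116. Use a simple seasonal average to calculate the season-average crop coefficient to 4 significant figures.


Approach: apply a simple seasonal average, Kc_avg = (Kc_ini + Kc_mid + Kc_end)/3.
Kc_avg = (0.2850 + 0.9682 + 0.7116)/3 = 0.6549
Therefore the season-average crop coefficient = 0.6549.


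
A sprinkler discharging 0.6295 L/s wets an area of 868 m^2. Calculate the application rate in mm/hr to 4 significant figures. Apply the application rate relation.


Approach: apply the application rate relation, rate = (Q/A)*3600.
rate = (0.6295 / 868) * 3600 = 2.611 mm/hr
Therefore the application rate = 2.611 mm/hr.


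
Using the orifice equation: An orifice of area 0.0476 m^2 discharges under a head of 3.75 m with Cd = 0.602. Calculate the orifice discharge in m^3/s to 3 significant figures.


Approach: apply the orifice equation, Q = Cd*A*sqrt(2*g*h).
Q = 0.602 * 0.0476 * sqrt(2*9.81*3.75) = 0.246 m^3/s
Therefore the orifice discharge = 0.246 m^3/s.


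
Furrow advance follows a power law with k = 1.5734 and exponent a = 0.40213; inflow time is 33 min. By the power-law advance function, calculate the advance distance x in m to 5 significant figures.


Approach: apply the power-law advance function, x = k*t^a.
x = 1.5734 * 33^0.40213 = 6.4192 m
Therefore the advance distance x = 6.4192 m.


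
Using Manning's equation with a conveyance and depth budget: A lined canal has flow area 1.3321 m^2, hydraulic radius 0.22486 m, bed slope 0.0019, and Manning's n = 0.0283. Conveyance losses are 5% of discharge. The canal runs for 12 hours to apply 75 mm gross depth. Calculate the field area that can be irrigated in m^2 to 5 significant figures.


Approach: apply Manning's equation with a conveyance and depth budget, Q = (1/n)*A*R^(2/3)*S^(1/2); Q_field = Q*(1-loss); Area = Q_field*t/(d/1000).
Step 1 — canal discharge (Manning's equation):
  Q = (1/0.0283) * 1.3321 * 0.22486^(2/3) * 0.0019^(1/2) = 0.7586975 m^3/s
Step 2 — delivered flow: Q_field = 0.7586975*(1 - 5/100) = 0.7207626 m^3/s
Step 3 — volume delivered: V = 0.7207626 * 12*3600 = 31136.95 m^3
Step 4 — area served: A = V / (depth/1000) = 31136.95 / 0.075 = 415160 m^2
Therefore the field area that can be irrigated = 415160 m^2.


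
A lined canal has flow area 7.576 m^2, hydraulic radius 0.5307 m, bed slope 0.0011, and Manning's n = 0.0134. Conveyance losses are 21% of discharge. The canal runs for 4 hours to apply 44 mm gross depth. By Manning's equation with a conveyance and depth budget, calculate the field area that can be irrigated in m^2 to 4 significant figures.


Approach: apply Manning's equation with a conveyance and depth budget, Q = (1/n)*A*R^(2/3)*S^(1/2); Q_field = Q*(1-loss); Area = Q_field*t/(d/1000).
Step 1 — canal discharge (Manning's equation):
  Q = (1/0.0134) * 7.576 * 0.5307^(2/3) * 0.0011^(1/2) = 12.2913 m^3/s
Step 2 — delivered flow: Q_field = 12.2913*(1 - 21/100) = 9.71012 m^3/s
Step 3 — volume delivered: V = 9.71012 * 4*3600 = 139826 m^3
Step 4 — area served: A = V / (depth/1000) = 139826 / 0.044 = 3178000 m^2
Therefore the field area that can be irrigated = 3178000 m^2.


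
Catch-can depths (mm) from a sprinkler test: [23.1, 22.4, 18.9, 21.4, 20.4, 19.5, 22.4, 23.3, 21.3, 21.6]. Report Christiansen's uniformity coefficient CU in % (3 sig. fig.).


Approach: apply Christiansen's uniformity coefficient, CU = (1 - mean_abs_deviation/mean)*100.
mean = 21.430 mm
mean |d_i - mean| = 1.1300 mm
CU = (1 - 1.1300/21.430)*100 = 94.7 %
Therefore Christiansen's uniformity coefficient CU = 94.7 %.


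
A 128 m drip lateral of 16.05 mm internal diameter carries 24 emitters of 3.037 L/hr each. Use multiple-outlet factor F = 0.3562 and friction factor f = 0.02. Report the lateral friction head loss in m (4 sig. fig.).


Approach: apply Darcy-Weisbach with the multiple-outlet F-factor, Q = n*q/(3600*1000) m^3/s; v = Q/A; hf = F*f*(L/D)*(v^2/(2g)).
Q = 24*3.037/(3600*1000) = 2.02467e-05 m^3/s
A = pi*(16.05e-3/2)^2 = 2.02321e-04 m^2, so v = Q/A = 0.100072 m/s
hf = 0.3562*0.02*(128/0.01605)*(0.100072^2/(2*9.81)) = 0.02900 m
Therefore the lateral friction head loss = 0.02900 m.


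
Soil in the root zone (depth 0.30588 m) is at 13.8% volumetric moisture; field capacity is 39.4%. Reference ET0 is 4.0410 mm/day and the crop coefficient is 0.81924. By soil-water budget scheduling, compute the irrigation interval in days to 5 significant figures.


Approach: apply soil-water budget scheduling, SMD = (FC-theta)/100*depth*1000; ETc = ET0*Kc; interval = SMD/ETc.
Step 1 — soil moisture deficit:
  SMD = (39.4 - 13.8)/100 * 0.30588 * 1000 = 78.30528 mm
Step 2 — daily crop ET (ETc = ET0*Kc):
  ETc = 4.0410 * 0.81924 = 3.310549 mm/day
Step 3 — irrigation interval (SMD/ETc):
  interval = 78.30528 / 3.310549 = 23.653 days
Therefore the irrigation interval = 23.653 days.


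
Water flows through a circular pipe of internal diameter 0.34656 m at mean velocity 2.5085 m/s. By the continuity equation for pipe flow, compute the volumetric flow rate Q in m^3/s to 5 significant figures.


Approach: apply the continuity equation for pipe flow, Q = A * v with A = pi*(D/2)^2.
A = pi*(0.34656/2)^2 = 0.09432933 m^2
Q = 0.09432933 * 2.5085 = 0.23663 m^3/s
Therefore the volumetric flow rate Q = 0.23663 m^3/s.


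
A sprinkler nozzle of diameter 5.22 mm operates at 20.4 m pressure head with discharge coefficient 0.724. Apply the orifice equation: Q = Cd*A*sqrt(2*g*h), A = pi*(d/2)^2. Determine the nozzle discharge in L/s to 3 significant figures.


A = pi*(5.22e-3/2)^2 = 2.1401e-05 m^2
Q = 0.724 * 2.1401e-05 * sqrt(2*9.81*20.4) * 1000 = 0.310 L/s
Therefore the nozzle discharge = 0.310 L/s.


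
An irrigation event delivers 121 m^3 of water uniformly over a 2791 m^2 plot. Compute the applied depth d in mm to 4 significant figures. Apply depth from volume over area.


Approach: apply depth from volume over area, d = (V/A)*1000.
d = (121 / 2791) * 1000 = 43.35 mm
Therefore the applied depth d = 43.35 mm.


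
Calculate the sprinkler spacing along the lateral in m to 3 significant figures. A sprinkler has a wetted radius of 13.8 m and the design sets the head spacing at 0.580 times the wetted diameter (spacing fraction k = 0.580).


Approach: apply the sprinkler spacing rule (spacing as a fraction of wetted diameter), S = k*(2*R).
S = 0.580 * (2 * 13.8) = 16.0 m
Therefore the sprinkler spacing along the lateral = 16.0 m.


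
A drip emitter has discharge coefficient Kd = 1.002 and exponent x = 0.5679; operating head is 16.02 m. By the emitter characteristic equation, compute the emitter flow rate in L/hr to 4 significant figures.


Approach: apply the emitter characteristic equation, q = Kd * h^x.
q = 1.002 * 16.02^0.5679 = 4.842 L/hr
Therefore the emitter flow rate = 4.842 L/hr.


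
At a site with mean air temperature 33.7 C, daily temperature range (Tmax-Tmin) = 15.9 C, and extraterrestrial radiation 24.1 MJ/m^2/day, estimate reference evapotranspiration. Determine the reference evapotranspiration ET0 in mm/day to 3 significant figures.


Approach: apply the Hargreaves-Samani method, ET0 = 0.0023*(Tmean+17.8)*sqrt(Tmax-Tmin)*0.408*Ra.
ET0 = 0.0023*(33.7+17.8)*sqrt(15.9)*0.408*24.1 = 4.64 mm/day
Therefore the reference evapotranspiration ET0 = 4.64 mm/day.


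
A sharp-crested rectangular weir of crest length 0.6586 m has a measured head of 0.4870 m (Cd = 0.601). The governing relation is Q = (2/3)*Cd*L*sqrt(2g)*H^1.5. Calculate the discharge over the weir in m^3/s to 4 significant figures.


Q = (2/3)*0.601*0.6586*sqrt(2*9.81)*0.4870^1.5 = 0.3972 m^3/s
Therefore the discharge over the weir = 0.3972 m^3/s.


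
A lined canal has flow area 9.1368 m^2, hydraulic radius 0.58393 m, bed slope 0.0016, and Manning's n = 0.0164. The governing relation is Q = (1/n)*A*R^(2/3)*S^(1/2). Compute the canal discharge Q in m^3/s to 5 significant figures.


Q = (1/0.0164) * 9.1368 * 0.58393^(2/3) * 0.0016^(1/2) = 15.569 m^3/s
Therefore the canal discharge Q = 15.569 m^3/s.


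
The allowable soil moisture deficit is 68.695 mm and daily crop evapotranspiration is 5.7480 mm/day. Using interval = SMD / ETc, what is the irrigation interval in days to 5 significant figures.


interval = 68.695 / 5.7480 = 11.951 days
Therefore the irrigation interval = 11.951 days.


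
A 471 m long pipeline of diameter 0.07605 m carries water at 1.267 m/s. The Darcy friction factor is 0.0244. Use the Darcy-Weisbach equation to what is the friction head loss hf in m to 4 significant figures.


Approach: apply the Darcy-Weisbach equation, hf = f*(L/D)*(v^2/(2g)).
hf = 0.0244 * (471/0.07605) * (1.267^2 / (2*9.81))
hf = 12.36 m
Therefore the friction head loss hf = 12.36 m.


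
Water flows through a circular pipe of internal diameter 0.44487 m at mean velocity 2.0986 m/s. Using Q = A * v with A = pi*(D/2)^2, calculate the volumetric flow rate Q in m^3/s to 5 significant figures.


A = pi*(0.44487/2)^2 = 0.1554376 m^2
Q = 0.1554376 * 2.0986 = 0.32620 m^3/s
Therefore the volumetric flow rate Q = 0.32620 m^3/s.


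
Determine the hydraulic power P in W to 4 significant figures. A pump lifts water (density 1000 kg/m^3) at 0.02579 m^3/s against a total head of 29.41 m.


Approach: apply the hydraulic power relation, P = rho*g*Q*H.
P = 1000 * 9.81 * 0.02579 * 29.41 = 7441 W
Therefore the hydraulic power P = 7441 W.


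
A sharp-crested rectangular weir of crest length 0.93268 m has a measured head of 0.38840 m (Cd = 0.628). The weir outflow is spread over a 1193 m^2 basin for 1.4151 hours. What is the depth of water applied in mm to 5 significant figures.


Approach: apply the rectangular weir equation with a volume-to-depth conversion, Q = (2/3)*Cd*L*sqrt(2g)*H^1.5; d = Q*t/A * 1000.
Step 1 — weir discharge:
  Q = (2/3)*0.628*0.93268*sqrt(2*9.81)*0.38840^1.5 = 0.4186676 m^3/s
Step 2 — volume: V = 0.4186676 * 1.4151*3600 = 2132.844 m^3
Step 3 — depth: d = V/A * 1000 = 2132.844/1193 * 1000 = 1787.8 mm
Therefore the depth of water applied = 1787.8 mm.


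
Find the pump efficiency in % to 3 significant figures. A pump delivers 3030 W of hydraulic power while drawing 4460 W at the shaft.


Approach: apply the efficiency ratio, eta = (P_out/P_in)*100.
eta = (3030 / 4460) * 100 = 67.9 %
Therefore the pump efficiency = 67.9 %.


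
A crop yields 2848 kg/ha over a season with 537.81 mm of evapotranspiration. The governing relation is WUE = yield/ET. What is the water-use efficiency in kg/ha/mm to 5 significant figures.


WUE = 2848 / 537.81 = 5.2956 kg/ha/mm
Therefore the water-use efficiency = 5.2956 kg/ha/mm.


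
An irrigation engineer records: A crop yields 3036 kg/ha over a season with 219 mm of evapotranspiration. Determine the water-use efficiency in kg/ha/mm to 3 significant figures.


Approach: apply the water-use efficiency ratio, WUE = yield/ET.
WUE = 3036 / 219 = 13.9 kg/ha/mm
Therefore the water-use efficiency = 13.9 kg/ha/mm.


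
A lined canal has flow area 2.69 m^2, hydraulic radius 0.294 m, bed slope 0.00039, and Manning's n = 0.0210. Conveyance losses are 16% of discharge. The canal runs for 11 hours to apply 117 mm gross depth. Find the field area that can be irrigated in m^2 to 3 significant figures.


Approach: apply Manning's equation with a conveyance and depth budget, Q = (1/n)*A*R^(2/3)*S^(1/2); Q_field = Q*(1-loss); Area = Q_field*t/(d/1000).
Step 1 — canal discharge (Manning's equation):
  Q = (1/0.0210) * 2.69 * 0.294^(2/3) * 0.00039^(1/2) = 1.1185 m^3/s
Step 2 — delivered flow: Q_field = 1.1185*(1 - 16/100) = 0.93953 m^3/s
Step 3 — volume delivered: V = 0.93953 * 11*3600 = 37205 m^3
Step 4 — area served: A = V / (depth/1000) = 37205 / 0.117 = 318000 m^2
Therefore the field area that can be irrigated = 318000 m^2.


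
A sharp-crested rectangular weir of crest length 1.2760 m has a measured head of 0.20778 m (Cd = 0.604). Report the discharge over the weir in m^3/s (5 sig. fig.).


Approach: apply the rectangular weir equation, Q = (2/3)*Cd*L*sqrt(2g)*H^1.5.
Q = (2/3)*0.604*1.2760*sqrt(2*9.81)*0.20778^1.5 = 0.21555 m^3/s
Therefore the discharge over the weir = 0.21555 m^3/s.


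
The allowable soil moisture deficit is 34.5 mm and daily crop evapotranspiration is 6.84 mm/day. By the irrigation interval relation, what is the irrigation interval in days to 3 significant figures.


Approach: apply the irrigation interval relation, interval = SMD / ETc.
interval = 34.5 / 6.84 = 5.04 days
Therefore the irrigation interval = 5.04 days.


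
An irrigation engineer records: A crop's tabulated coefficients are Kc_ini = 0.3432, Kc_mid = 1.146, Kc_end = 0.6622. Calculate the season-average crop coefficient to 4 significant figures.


Approach: apply a simple seasonal average, Kc_avg = (Kc_ini + Kc_mid + Kc_end)/3.
Kc_avg = (0.3432 + 1.146 + 0.6622)/3 = 0.7171
Therefore the season-average crop coefficient = 0.7171.


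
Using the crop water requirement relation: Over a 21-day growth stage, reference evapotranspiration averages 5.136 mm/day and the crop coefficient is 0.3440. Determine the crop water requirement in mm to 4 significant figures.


Approach: apply the crop water requirement relation, CWR = ET0 * Kc * days.
CWR = 5.136 * 0.3440 * 21 = 37.10 mm
Therefore the crop water requirement = 37.10 mm.


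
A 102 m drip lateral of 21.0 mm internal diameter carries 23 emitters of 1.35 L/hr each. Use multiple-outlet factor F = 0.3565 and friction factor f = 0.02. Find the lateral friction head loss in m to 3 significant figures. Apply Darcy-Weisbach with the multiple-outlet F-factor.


Approach: apply Darcy-Weisbach with the multiple-outlet F-factor, Q = n*q/(3600*1000) m^3/s; v = Q/A; hf = F*f*(L/D)*(v^2/(2g)).
Q = 23*1.35/(3600*1000) = 8.6250e-06 m^3/s
A = pi*(21.0e-3/2)^2 = 3.4636e-04 m^2, so v = Q/A = 0.024902 m/s
hf = 0.3565*0.02*(102/0.0210)*(0.024902^2/(2*9.81)) = 0.00109 m
Therefore the lateral friction head loss = 0.00109 m.


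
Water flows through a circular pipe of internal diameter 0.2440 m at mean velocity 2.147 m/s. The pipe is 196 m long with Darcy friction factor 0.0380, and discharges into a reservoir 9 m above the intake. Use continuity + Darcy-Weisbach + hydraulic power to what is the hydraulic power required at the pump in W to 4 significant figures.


Approach: apply continuity + Darcy-Weisbach + hydraulic power, Q = A*v; hf = f*(L/D)*(v^2/(2g)); H = static + hf; P = rho*g*Q*H.
Step 1 — flow rate (continuity, Q = A*v):
  A = pi*(0.2440/2)^2 = 0.0467595 m^2
  Q = 0.0467595 * 2.147 = 0.100393 m^3/s
Step 2 — friction head loss (Darcy-Weisbach):
  hf = 0.0380 * (196/0.2440) * (2.147^2 / (2*9.81))
  hf = 7.17158 m
Step 3 — total head: H = 9 + 7.17158 = 16.1716 m
Step 4 — hydraulic power (P = rho*g*Q*H):
  P = 1000 * 9.81 * 0.100393 * 16.1716 = 15930 W
Therefore the hydraulic power required at the pump = 15930 W.


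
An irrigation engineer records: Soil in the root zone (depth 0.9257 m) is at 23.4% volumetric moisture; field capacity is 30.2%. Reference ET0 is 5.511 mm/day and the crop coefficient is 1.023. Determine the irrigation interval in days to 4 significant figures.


Approach: apply soil-water budget scheduling, SMD = (FC-theta)/100*depth*1000; ETc = ET0*Kc; interval = SMD/ETc.
Step 1 — soil moisture deficit:
  SMD = (30.2 - 23.4)/100 * 0.9257 * 1000 = 62.9476 mm
Step 2 — daily crop ET (ETc = ET0*Kc):
  ETc = 5.511 * 1.023 = 5.63775 mm/day
Step 3 — irrigation interval (SMD/ETc):
  interval = 62.9476 / 5.63775 = 11.17 days
Therefore the irrigation interval = 11.17 days.


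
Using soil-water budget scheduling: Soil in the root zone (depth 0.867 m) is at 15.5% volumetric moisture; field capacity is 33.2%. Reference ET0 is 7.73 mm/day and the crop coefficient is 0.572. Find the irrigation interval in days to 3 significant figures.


Approach: apply soil-water budget scheduling, SMD = (FC-theta)/100*depth*1000; ETc = ET0*Kc; interval = SMD/ETc.
Step 1 — soil moisture deficit:
  SMD = (33.2 - 15.5)/100 * 0.867 * 1000 = 153.46 mm
Step 2 — daily crop ET (ETc = ET0*Kc):
  ETc = 7.73 * 0.572 = 4.4216 mm/day
Step 3 — irrigation interval (SMD/ETc):
  interval = 153.46 / 4.4216 = 34.7 days
Therefore the irrigation interval = 34.7 days.


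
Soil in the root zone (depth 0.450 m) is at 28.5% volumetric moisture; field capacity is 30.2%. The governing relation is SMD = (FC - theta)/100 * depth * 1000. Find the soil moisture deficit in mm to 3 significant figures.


SMD = (30.2 - 28.5)/100 * 0.450 * 1000 = 7.65 mm
Therefore the soil moisture deficit = 7.65 mm.


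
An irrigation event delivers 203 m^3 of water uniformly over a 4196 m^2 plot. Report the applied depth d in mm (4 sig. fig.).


Approach: apply depth from volume over area, d = (V/A)*1000.
d = (203 / 4196) * 1000 = 48.38 mm
Therefore the applied depth d = 48.38 mm.


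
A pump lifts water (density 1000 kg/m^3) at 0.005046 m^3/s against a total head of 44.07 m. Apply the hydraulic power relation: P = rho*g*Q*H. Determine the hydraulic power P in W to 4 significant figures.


P = 1000 * 9.81 * 0.005046 * 44.07 = 2182 W
Therefore the hydraulic power P = 2182 W.


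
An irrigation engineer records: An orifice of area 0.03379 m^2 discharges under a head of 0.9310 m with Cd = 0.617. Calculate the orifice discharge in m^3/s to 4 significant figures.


Approach: apply the orifice equation, Q = Cd*A*sqrt(2*g*h).
Q = 0.617 * 0.03379 * sqrt(2*9.81*0.9310) = 0.08910 m^3/s
Therefore the orifice discharge = 0.08910 m^3/s.


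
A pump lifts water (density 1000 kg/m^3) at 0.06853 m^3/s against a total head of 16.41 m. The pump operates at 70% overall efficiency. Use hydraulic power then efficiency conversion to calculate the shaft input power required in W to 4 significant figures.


Approach: apply hydraulic power then efficiency conversion, P = rho*g*Q*H; P_in = P/eta.
Step 1 — hydraulic power (P = rho*g*Q*H):
  P = 1000 * 9.81 * 0.06853 * 16.41 = 11032.1 W
Step 2 — input power: P_in = P/eta = 11032.1 / 0.7 = 15760 W
Therefore the shaft input power required = 15760 W.


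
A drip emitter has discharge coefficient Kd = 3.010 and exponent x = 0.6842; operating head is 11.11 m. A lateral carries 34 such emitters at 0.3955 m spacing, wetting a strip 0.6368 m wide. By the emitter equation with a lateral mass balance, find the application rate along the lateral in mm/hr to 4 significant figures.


Approach: apply the emitter equation with a lateral mass balance, q = Kd*h^x; Q = n*q; rate = Q/(n*spacing*width).
Step 1 — single emitter flow (q = Kd*h^x):
  q = 3.010 * 11.11^0.6842 = 15.6331 L/hr
Step 2 — total lateral flow: Q = 34 * 15.6331 = 531.524 L/hr
Step 3 — wetted area: A = 34 * 0.3955 * 0.6368 = 8.56305 m^2
Step 4 — application rate: Q/A = 531.524/8.56305 = 62.07 mm/hr
Therefore the application rate along the lateral = 62.07 mm/hr.


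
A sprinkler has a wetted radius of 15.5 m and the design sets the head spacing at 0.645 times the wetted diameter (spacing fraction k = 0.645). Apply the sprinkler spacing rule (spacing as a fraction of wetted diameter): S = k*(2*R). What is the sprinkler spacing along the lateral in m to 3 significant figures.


S = 0.645 * (2 * 15.5) = 20.0 m
Therefore the sprinkler spacing along the lateral = 20.0 m.


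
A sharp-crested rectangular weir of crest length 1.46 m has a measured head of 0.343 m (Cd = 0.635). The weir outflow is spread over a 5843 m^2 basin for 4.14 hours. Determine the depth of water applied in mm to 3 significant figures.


Approach: apply the rectangular weir equation with a volume-to-depth conversion, Q = (2/3)*Cd*L*sqrt(2g)*H^1.5; d = Q*t/A * 1000.
Step 1 — weir discharge:
  Q = (2/3)*0.635*1.46*sqrt(2*9.81)*0.343^1.5 = 0.54995 m^3/s
Step 2 — volume: V = 0.54995 * 4.14*3600 = 8196.5 m^3
Step 3 — depth: d = V/A * 1000 = 8196.5/5843 * 1000 = 1400 mm
Therefore the depth of water applied = 1400 mm.


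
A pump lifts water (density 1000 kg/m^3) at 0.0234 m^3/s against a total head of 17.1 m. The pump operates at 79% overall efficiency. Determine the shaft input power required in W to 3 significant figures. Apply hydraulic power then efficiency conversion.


Approach: apply hydraulic power then efficiency conversion, P = rho*g*Q*H; P_in = P/eta.
Step 1 — hydraulic power (P = rho*g*Q*H):
  P = 1000 * 9.81 * 0.0234 * 17.1 = 3925.4 W
Step 2 — input power: P_in = P/eta = 3925.4 / 0.79 = 4970 W
Therefore the shaft input power required = 4970 W.


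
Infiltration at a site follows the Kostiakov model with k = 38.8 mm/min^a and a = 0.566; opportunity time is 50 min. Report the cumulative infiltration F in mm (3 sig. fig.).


Approach: apply the Kostiakov infiltration equation, F = k*t^a.
F = 38.8 * 50^0.566 = 355 mm
Therefore the cumulative infiltration F = 355 mm.


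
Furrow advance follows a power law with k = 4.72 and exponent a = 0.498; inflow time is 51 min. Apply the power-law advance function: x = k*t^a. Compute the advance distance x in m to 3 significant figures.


x = 4.72 * 51^0.498 = 33.4 m
Therefore the advance distance x = 33.4 m.


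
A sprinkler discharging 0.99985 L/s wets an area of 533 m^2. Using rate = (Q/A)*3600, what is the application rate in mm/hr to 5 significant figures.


rate = (0.99985 / 533) * 3600 = 6.7532 mm/hr
Therefore the application rate = 6.7532 mm/hr.


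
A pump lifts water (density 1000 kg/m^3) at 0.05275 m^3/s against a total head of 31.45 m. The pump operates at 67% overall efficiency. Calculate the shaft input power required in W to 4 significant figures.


Approach: apply hydraulic power then efficiency conversion, P = rho*g*Q*H; P_in = P/eta.
Step 1 — hydraulic power (P = rho*g*Q*H):
  P = 1000 * 9.81 * 0.05275 * 31.45 = 16274.7 W
Step 2 — input power: P_in = P/eta = 16274.7 / 0.67 = 24290 W
Therefore the shaft input power required = 24290 W.


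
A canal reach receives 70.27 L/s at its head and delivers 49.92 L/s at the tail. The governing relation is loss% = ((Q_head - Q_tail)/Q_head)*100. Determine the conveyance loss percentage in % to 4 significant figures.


loss = ((70.27 - 49.92)/70.27)*100 = 28.96 %
Therefore the conveyance loss percentage = 28.96 %.


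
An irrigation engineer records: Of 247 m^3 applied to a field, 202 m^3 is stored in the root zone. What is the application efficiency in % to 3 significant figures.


Approach: apply the application efficiency ratio, Ea = (stored/applied)*100.
Ea = (202/247)*100 = 81.8 %
Therefore the application efficiency = 81.8 %.


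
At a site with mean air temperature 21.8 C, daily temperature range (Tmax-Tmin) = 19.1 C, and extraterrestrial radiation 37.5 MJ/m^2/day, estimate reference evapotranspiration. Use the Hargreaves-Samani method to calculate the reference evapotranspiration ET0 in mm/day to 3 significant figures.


Approach: apply the Hargreaves-Samani method, ET0 = 0.0023*(Tmean+17.8)*sqrt(Tmax-Tmin)*0.408*Ra.
ET0 = 0.0023*(21.8+17.8)*sqrt(19.1)*0.408*37.5 = 6.09 mm/day
Therefore the reference evapotranspiration ET0 = 6.09 mm/day.


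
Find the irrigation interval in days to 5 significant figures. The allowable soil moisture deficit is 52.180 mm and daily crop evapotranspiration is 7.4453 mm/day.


Approach: apply the irrigation interval relation, interval = SMD / ETc.
interval = 52.180 / 7.4453 = 7.0084 days
Therefore the irrigation interval = 7.0084 days.


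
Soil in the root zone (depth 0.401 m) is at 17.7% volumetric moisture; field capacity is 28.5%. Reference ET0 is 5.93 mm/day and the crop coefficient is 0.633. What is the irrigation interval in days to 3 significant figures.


Approach: apply soil-water budget scheduling, SMD = (FC-theta)/100*depth*1000; ETc = ET0*Kc; interval = SMD/ETc.
Step 1 — soil moisture deficit:
  SMD = (28.5 - 17.7)/100 * 0.401 * 1000 = 43.308 mm
Step 2 — daily crop ET (ETc = ET0*Kc):
  ETc = 5.93 * 0.633 = 3.7537 mm/day
Step 3 — irrigation interval (SMD/ETc):
  interval = 43.308 / 3.7537 = 11.5 days
Therefore the irrigation interval = 11.5 days.


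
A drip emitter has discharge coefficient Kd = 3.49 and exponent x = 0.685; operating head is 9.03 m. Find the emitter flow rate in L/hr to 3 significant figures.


Approach: apply the emitter characteristic equation, q = Kd * h^x.
q = 3.49 * 9.03^0.685 = 15.8 L/hr
Therefore the emitter flow rate = 15.8 L/hr.


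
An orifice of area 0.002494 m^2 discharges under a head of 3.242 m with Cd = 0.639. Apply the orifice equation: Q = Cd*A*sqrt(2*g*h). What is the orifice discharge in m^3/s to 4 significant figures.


Q = 0.639 * 0.002494 * sqrt(2*9.81*3.242) = 0.01271 m^3/s
Therefore the orifice discharge = 0.01271 m^3/s.


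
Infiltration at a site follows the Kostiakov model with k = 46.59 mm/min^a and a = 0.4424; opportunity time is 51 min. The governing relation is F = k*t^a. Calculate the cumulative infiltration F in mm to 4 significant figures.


F = 46.59 * 51^0.4424 = 265.3 mm
Therefore the cumulative infiltration F = 265.3 mm.


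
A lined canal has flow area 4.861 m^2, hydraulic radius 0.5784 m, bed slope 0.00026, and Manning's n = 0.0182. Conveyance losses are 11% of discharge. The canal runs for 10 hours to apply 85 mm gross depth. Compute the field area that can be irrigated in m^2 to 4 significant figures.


Approach: apply Manning's equation with a conveyance and depth budget, Q = (1/n)*A*R^(2/3)*S^(1/2); Q_field = Q*(1-loss); Area = Q_field*t/(d/1000).
Step 1 — canal discharge (Manning's equation):
  Q = (1/0.0182) * 4.861 * 0.5784^(2/3) * 0.00026^(1/2) = 2.98969 m^3/s
Step 2 — delivered flow: Q_field = 2.98969*(1 - 11/100) = 2.66083 m^3/s
Step 3 — volume delivered: V = 2.66083 * 10*3600 = 95789.7 m^3
Step 4 — area served: A = V / (depth/1000) = 95789.7 / 0.085 = 1127000 m^2
Therefore the field area that can be irrigated = 1127000 m^2.


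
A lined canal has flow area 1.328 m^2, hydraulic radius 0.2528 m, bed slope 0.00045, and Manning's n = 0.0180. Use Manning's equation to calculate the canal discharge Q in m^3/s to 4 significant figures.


Approach: apply Manning's equation, Q = (1/n)*A*R^(2/3)*S^(1/2).
Q = (1/0.0180) * 1.328 * 0.2528^(2/3) * 0.00045^(1/2) = 0.6257 m^3/s
Therefore the canal discharge Q = 0.6257 m^3/s.


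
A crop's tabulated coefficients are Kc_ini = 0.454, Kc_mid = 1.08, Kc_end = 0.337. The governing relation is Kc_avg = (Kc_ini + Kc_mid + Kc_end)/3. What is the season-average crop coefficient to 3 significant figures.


Kc_avg = (0.454 + 1.08 + 0.337)/3 = 0.624
Therefore the season-average crop coefficient = 0.624.


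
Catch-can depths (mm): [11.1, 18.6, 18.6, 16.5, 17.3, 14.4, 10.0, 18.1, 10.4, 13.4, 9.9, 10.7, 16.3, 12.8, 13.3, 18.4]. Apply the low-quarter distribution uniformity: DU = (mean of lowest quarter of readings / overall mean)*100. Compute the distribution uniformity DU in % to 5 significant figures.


sorted lowest 4 of 16: [9.9, 10.0, 10.4, 10.7] -> mean = 10.25000 mm
overall mean = 14.36250 mm
DU = (10.25000/14.36250)*100 = 71.366 %
Therefore the distribution uniformity DU = 71.366 %.


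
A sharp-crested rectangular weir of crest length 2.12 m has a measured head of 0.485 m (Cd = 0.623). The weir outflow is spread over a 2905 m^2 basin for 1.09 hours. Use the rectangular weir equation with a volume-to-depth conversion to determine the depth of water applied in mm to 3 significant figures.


Approach: apply the rectangular weir equation with a volume-to-depth conversion, Q = (2/3)*Cd*L*sqrt(2g)*H^1.5; d = Q*t/A * 1000.
Step 1 — weir discharge:
  Q = (2/3)*0.623*2.12*sqrt(2*9.81)*0.485^1.5 = 1.3173 m^3/s
Step 2 — volume: V = 1.3173 * 1.09*3600 = 5169.2 m^3
Step 3 — depth: d = V/A * 1000 = 5169.2/2905 * 1000 = 1780 mm
Therefore the depth of water applied = 1780 mm.
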